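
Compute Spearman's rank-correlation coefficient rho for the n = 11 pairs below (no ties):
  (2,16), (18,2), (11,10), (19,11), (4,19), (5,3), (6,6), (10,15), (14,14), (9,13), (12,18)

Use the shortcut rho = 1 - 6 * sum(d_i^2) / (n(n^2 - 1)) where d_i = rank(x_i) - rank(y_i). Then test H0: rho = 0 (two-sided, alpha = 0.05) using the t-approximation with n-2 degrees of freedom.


Step 1: Rank x and y separately (midranks; no ties here).
rank(x): 2->1, 18->10, 11->7, 19->11, 4->2, 5->3, 6->4, 10->6, 14->9, 9->5, 12->8
rank(y): 16->9, 2->1, 10->4, 11->5, 19->11, 3->2, 6->3, 15->8, 14->7, 13->6, 18->10
Step 2: d_i = R_x(i) - R_y(i); compute d_i^2.
  (1-9)^2=64, (10-1)^2=81, (7-4)^2=9, (11-5)^2=36, (2-11)^2=81, (3-2)^2=1, (4-3)^2=1, (6-8)^2=4, (9-7)^2=4, (5-6)^2=1, (8-10)^2=4
sum(d^2) = 286.
Step 3: rho = 1 - 6*286 / (11*(11^2 - 1)) = 1 - 1716/1320 = -0.300000.
Step 4: Under H0, t = rho * sqrt((n-2)/(1-rho^2)) = -0.9435 ~ t(9).
Step 5: Two-sided p-value from the t-distribution with 9 df = 0.370083.
Step 6: alpha = 0.05. fail to reject H0.

rho = -0.3000, p = 0.370083, fail to reject H0 at alpha = 0.05.


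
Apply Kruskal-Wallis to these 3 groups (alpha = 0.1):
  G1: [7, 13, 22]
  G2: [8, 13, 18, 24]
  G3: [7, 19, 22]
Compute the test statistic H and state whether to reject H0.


Step 1: Combine all N = 10 observations and assign midranks.
sorted (value, group, rank): (7,G1,1.5), (7,G3,1.5), (8,G2,3), (13,G1,4.5), (13,G2,4.5), (18,G2,6), (19,G3,7), (22,G1,8.5), (22,G3,8.5), (24,G2,10)
Step 2: Sum ranks within each group.
R_1 = 14.5 (n_1 = 3)
R_2 = 23.5 (n_2 = 4)
R_3 = 17 (n_3 = 3)
Step 3: H = 12/(N(N+1)) * sum(R_i^2/n_i) - 3(N+1)
     = 12/(10*11) * (14.5^2/3 + 23.5^2/4 + 17^2/3) - 3*11
     = 0.109091 * 304.479 - 33
     = 0.215909.
Step 4: Ties present; correction factor C = 1 - 18/(10^3 - 10) = 0.981818. Corrected H = 0.215909 / 0.981818 = 0.219907.
Step 5: Under H0, H ~ chi^2(2); p-value = 0.895876.
Step 6: alpha = 0.1. fail to reject H0.

H = 0.2199, df = 2, p = 0.895876, fail to reject H0.


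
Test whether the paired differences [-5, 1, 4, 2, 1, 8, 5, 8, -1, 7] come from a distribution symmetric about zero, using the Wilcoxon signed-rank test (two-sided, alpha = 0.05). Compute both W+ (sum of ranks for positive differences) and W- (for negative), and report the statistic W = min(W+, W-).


Step 1: Drop any zero differences (none here) and take |d_i|.
|d| = [5, 1, 4, 2, 1, 8, 5, 8, 1, 7]
Step 2: Midrank |d_i| (ties get averaged ranks).
ranks: |5|->6.5, |1|->2, |4|->5, |2|->4, |1|->2, |8|->9.5, |5|->6.5, |8|->9.5, |1|->2, |7|->8
Step 3: Attach original signs; sum ranks with positive sign and with negative sign.
W+ = 2 + 5 + 4 + 2 + 9.5 + 6.5 + 9.5 + 8 = 46.5
W- = 6.5 + 2 = 8.5
(Check: W+ + W- = 55 should equal n(n+1)/2 = 55.)
Step 4: Test statistic W = min(W+, W-) = 8.5.
Step 5: Ties in |d|, so use the tie-corrected normal approximation.
        E[W] = n(n+1)/4 = 10*11/4 = 27.5.
        Tie groups: |d|=1 (t=3), |d|=5 (t=2), |d|=8 (t=2); sum(t^3 - t) = 36.
        Var[W] = n(n+1)(2n+1)/24 - sum(t^3-t)/48 = 2310/24 - 36/48 = 95.5.
        z = (W - E[W]) / sqrt(Var[W]) = (8.5 - 27.5) / 9.7724 = -1.9442.
        Two-sided p = 2*Phi(z) = 0.051865.
Step 6: alpha = 0.05. fail to reject H0.

W+ = 46.5, W- = 8.5, W = min = 8.5, p = 0.051865, fail to reject H0.


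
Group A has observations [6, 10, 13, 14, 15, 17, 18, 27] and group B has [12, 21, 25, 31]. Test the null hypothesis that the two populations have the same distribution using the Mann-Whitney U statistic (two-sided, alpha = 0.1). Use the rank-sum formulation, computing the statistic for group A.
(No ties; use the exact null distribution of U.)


Step 1: Combine and sort all 12 observations; assign midranks.
sorted (value, group): (6,X), (10,X), (12,Y), (13,X), (14,X), (15,X), (17,X), (18,X), (21,Y), (25,Y), (27,X), (31,Y)
ranks: 6->1, 10->2, 12->3, 13->4, 14->5, 15->6, 17->7, 18->8, 21->9, 25->10, 27->11, 31->12
Step 2: Rank sum for X: R1 = 1 + 2 + 4 + 5 + 6 + 7 + 8 + 11 = 44.
Step 3: U_X = R1 - n1(n1+1)/2 = 44 - 8*9/2 = 44 - 36 = 8.
       U_Y = n1*n2 - U_X = 32 - 8 = 24.
Step 4: No ties, so the exact null distribution of U (based on enumerating the C(12,8) = 495 equally likely rank assignments) gives the two-sided p-value.
Step 5: p-value = 0.214141; compare to alpha = 0.1. fail to reject H0.

U_X = 8, p = 0.214141, fail to reject H0 at alpha = 0.1.


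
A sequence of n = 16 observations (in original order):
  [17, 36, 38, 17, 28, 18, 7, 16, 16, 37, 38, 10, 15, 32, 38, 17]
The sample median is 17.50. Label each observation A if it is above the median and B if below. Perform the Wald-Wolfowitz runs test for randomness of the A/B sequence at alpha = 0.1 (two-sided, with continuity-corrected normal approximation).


Step 1: Compute median = 17.50; label A = above, B = below.
Labels in order: BAABAABBBAABBAAB  (n_A = 8, n_B = 8)
Step 2: Count runs R = 9.
Step 3: Under H0 (random ordering), E[R] = 2*n_A*n_B/(n_A+n_B) + 1 = 2*8*8/16 + 1 = 9.0000.
        Var[R] = 2*n_A*n_B*(2*n_A*n_B - n_A - n_B) / ((n_A+n_B)^2 * (n_A+n_B-1)) = 14336/3840 = 3.7333.
        SD[R] = 1.9322.
Step 4: R = E[R], so z = 0 with no continuity correction.
Step 5: Two-sided p-value via normal approximation = 2*(1 - Phi(|z|)) = 1.000000.
Step 6: alpha = 0.1. fail to reject H0.

R = 9, z = 0.0000, p = 1.000000, fail to reject H0.


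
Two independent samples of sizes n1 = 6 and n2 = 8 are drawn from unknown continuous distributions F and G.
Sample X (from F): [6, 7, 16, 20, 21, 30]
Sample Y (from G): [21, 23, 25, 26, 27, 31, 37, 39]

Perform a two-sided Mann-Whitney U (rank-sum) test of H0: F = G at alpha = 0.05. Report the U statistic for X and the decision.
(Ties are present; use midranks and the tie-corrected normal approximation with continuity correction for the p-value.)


Step 1: Combine and sort all 14 observations; assign midranks.
sorted (value, group): (6,X), (7,X), (16,X), (20,X), (21,X), (21,Y), (23,Y), (25,Y), (26,Y), (27,Y), (30,X), (31,Y), (37,Y), (39,Y)
ranks: 6->1, 7->2, 16->3, 20->4, 21->5.5, 21->5.5, 23->7, 25->8, 26->9, 27->10, 30->11, 31->12, 37->13, 39->14
Step 2: Rank sum for X: R1 = 1 + 2 + 3 + 4 + 5.5 + 11 = 26.5.
Step 3: U_X = R1 - n1(n1+1)/2 = 26.5 - 6*7/2 = 26.5 - 21 = 5.5.
       U_Y = n1*n2 - U_X = 48 - 5.5 = 42.5.
Step 4: Ties are present, so use the tie-corrected normal approximation (with continuity correction) for the p-value.
Step 5: p-value = 0.020000; compare to alpha = 0.05. reject H0.

U_X = 5.5, p = 0.020000, reject H0 at alpha = 0.05.


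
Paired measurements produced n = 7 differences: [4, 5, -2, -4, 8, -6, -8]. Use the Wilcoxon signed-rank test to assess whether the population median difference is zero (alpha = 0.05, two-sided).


Step 1: Drop any zero differences (none here) and take |d_i|.
|d| = [4, 5, 2, 4, 8, 6, 8]
Step 2: Midrank |d_i| (ties get averaged ranks).
ranks: |4|->2.5, |5|->4, |2|->1, |4|->2.5, |8|->6.5, |6|->5, |8|->6.5
Step 3: Attach original signs; sum ranks with positive sign and with negative sign.
W+ = 2.5 + 4 + 6.5 = 13
W- = 1 + 2.5 + 5 + 6.5 = 15
(Check: W+ + W- = 28 should equal n(n+1)/2 = 28.)
Step 4: Test statistic W = min(W+, W-) = 13.
Step 5: Ties in |d|, so use the tie-corrected normal approximation.
        E[W] = n(n+1)/4 = 7*8/4 = 14.
        Tie groups: |d|=4 (t=2), |d|=8 (t=2); sum(t^3 - t) = 12.
        Var[W] = n(n+1)(2n+1)/24 - sum(t^3-t)/48 = 840/24 - 12/48 = 34.75.
        z = (W - E[W]) / sqrt(Var[W]) = (13 - 14) / 5.8949 = -0.1696.
        Two-sided p = 2*Phi(z) = 0.865295.
Step 6: alpha = 0.05. fail to reject H0.

W+ = 13, W- = 15, W = min = 13, p = 0.865295, fail to reject H0.


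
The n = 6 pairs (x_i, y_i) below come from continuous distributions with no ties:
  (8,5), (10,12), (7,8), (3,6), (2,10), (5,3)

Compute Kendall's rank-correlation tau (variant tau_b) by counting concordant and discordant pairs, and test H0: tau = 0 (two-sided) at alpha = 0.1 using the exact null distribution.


Step 1: Enumerate the 15 unordered pairs (i,j) with i<j and classify each by sign(x_j-x_i) * sign(y_j-y_i).
  (1,2):dx=+2,dy=+7->C; (1,3):dx=-1,dy=+3->D; (1,4):dx=-5,dy=+1->D; (1,5):dx=-6,dy=+5->D
  (1,6):dx=-3,dy=-2->C; (2,3):dx=-3,dy=-4->C; (2,4):dx=-7,dy=-6->C; (2,5):dx=-8,dy=-2->C
  (2,6):dx=-5,dy=-9->C; (3,4):dx=-4,dy=-2->C; (3,5):dx=-5,dy=+2->D; (3,6):dx=-2,dy=-5->C
  (4,5):dx=-1,dy=+4->D; (4,6):dx=+2,dy=-3->D; (5,6):dx=+3,dy=-7->D
Step 2: C = 8, D = 7, total pairs = 15.
Step 3: tau = (C - D)/(n(n-1)/2) = (8 - 7)/15 = 0.066667.
Step 4: Exact two-sided p-value (enumerate n! = 720 permutations of y under H0): p = 1.000000.
Step 5: alpha = 0.1. fail to reject H0.

tau_b = 0.0667 (C=8, D=7), p = 1.000000, fail to reject H0.


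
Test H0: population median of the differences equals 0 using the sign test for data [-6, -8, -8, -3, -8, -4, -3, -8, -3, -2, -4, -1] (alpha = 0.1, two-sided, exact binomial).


Step 1: Discard zero differences. Original n = 12; n_eff = number of nonzero differences = 12.
Nonzero differences (with sign): -6, -8, -8, -3, -8, -4, -3, -8, -3, -2, -4, -1
Step 2: Count signs: positive = 0, negative = 12.
Step 3: Under H0: P(positive) = 0.5, so the number of positives S ~ Bin(12, 0.5).
Step 4: Two-sided exact p-value = sum of Bin(12,0.5) probabilities at or below the observed probability = 0.000488.
Step 5: alpha = 0.1. reject H0.

n_eff = 12, pos = 0, neg = 12, p = 0.000488, reject H0.


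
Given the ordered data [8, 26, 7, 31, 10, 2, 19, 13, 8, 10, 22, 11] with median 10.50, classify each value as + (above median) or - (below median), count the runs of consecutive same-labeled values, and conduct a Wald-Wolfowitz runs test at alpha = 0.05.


Step 1: Compute median = 10.50; label A = above, B = below.
Labels in order: BABABBAABBAA  (n_A = 6, n_B = 6)
Step 2: Count runs R = 8.
Step 3: Under H0 (random ordering), E[R] = 2*n_A*n_B/(n_A+n_B) + 1 = 2*6*6/12 + 1 = 7.0000.
        Var[R] = 2*n_A*n_B*(2*n_A*n_B - n_A - n_B) / ((n_A+n_B)^2 * (n_A+n_B-1)) = 4320/1584 = 2.7273.
        SD[R] = 1.6514.
Step 4: Continuity-corrected z = (R - 0.5 - E[R]) / SD[R] = (8 - 0.5 - 7.0000) / 1.6514 = 0.3028.
Step 5: Two-sided p-value via normal approximation = 2*(1 - Phi(|z|)) = 0.762069.
Step 6: alpha = 0.05. fail to reject H0.

R = 8, z = 0.3028, p = 0.762069, fail to reject H0.


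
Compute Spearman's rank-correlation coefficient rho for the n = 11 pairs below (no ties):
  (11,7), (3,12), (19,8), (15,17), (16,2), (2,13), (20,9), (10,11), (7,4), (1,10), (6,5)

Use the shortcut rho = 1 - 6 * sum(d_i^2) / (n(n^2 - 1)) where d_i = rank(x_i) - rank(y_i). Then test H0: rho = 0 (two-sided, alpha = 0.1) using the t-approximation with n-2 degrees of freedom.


Step 1: Rank x and y separately (midranks; no ties here).
rank(x): 11->7, 3->3, 19->10, 15->8, 16->9, 2->2, 20->11, 10->6, 7->5, 1->1, 6->4
rank(y): 7->4, 12->9, 8->5, 17->11, 2->1, 13->10, 9->6, 11->8, 4->2, 10->7, 5->3
Step 2: d_i = R_x(i) - R_y(i); compute d_i^2.
  (7-4)^2=9, (3-9)^2=36, (10-5)^2=25, (8-11)^2=9, (9-1)^2=64, (2-10)^2=64, (11-6)^2=25, (6-8)^2=4, (5-2)^2=9, (1-7)^2=36, (4-3)^2=1
sum(d^2) = 282.
Step 3: rho = 1 - 6*282 / (11*(11^2 - 1)) = 1 - 1692/1320 = -0.281818.
Step 4: Under H0, t = rho * sqrt((n-2)/(1-rho^2)) = -0.8812 ~ t(9).
Step 5: Two-sided p-value from the t-distribution with 9 df = 0.401145.
Step 6: alpha = 0.1. fail to reject H0.

rho = -0.2818, p = 0.401145, fail to reject H0 at alpha = 0.1.


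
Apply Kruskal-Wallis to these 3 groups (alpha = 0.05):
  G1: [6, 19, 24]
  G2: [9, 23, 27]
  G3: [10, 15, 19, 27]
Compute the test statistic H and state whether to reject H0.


Step 1: Combine all N = 10 observations and assign midranks.
sorted (value, group, rank): (6,G1,1), (9,G2,2), (10,G3,3), (15,G3,4), (19,G1,5.5), (19,G3,5.5), (23,G2,7), (24,G1,8), (27,G2,9.5), (27,G3,9.5)
Step 2: Sum ranks within each group.
R_1 = 14.5 (n_1 = 3)
R_2 = 18.5 (n_2 = 3)
R_3 = 22 (n_3 = 4)
Step 3: H = 12/(N(N+1)) * sum(R_i^2/n_i) - 3(N+1)
     = 12/(10*11) * (14.5^2/3 + 18.5^2/3 + 22^2/4) - 3*11
     = 0.109091 * 305.167 - 33
     = 0.290909.
Step 4: Ties present; correction factor C = 1 - 12/(10^3 - 10) = 0.987879. Corrected H = 0.290909 / 0.987879 = 0.294479.
Step 5: Under H0, H ~ chi^2(2); p-value = 0.863087.
Step 6: alpha = 0.05. fail to reject H0.

H = 0.2945, df = 2, p = 0.863087, fail to reject H0.


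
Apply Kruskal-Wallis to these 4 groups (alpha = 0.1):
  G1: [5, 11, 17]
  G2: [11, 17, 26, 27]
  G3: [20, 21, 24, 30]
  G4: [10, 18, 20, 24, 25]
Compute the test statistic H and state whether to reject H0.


Step 1: Combine all N = 16 observations and assign midranks.
sorted (value, group, rank): (5,G1,1), (10,G4,2), (11,G1,3.5), (11,G2,3.5), (17,G1,5.5), (17,G2,5.5), (18,G4,7), (20,G3,8.5), (20,G4,8.5), (21,G3,10), (24,G3,11.5), (24,G4,11.5), (25,G4,13), (26,G2,14), (27,G2,15), (30,G3,16)
Step 2: Sum ranks within each group.
R_1 = 10 (n_1 = 3)
R_2 = 38 (n_2 = 4)
R_3 = 46 (n_3 = 4)
R_4 = 42 (n_4 = 5)
Step 3: H = 12/(N(N+1)) * sum(R_i^2/n_i) - 3(N+1)
     = 12/(16*17) * (10^2/3 + 38^2/4 + 46^2/4 + 42^2/5) - 3*17
     = 0.044118 * 1276.13 - 51
     = 5.300000.
Step 4: Ties present; correction factor C = 1 - 24/(16^3 - 16) = 0.994118. Corrected H = 5.300000 / 0.994118 = 5.331361.
Step 5: Under H0, H ~ chi^2(3); p-value = 0.149080.
Step 6: alpha = 0.1. fail to reject H0.

H = 5.3314, df = 3, p = 0.149080, fail to reject H0.


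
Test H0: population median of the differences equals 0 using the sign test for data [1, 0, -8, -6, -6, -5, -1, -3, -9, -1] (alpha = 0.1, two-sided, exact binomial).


Step 1: Discard zero differences. Original n = 10; n_eff = number of nonzero differences = 9.
Nonzero differences (with sign): +1, -8, -6, -6, -5, -1, -3, -9, -1
Step 2: Count signs: positive = 1, negative = 8.
Step 3: Under H0: P(positive) = 0.5, so the number of positives S ~ Bin(9, 0.5).
Step 4: Two-sided exact p-value = sum of Bin(9,0.5) probabilities at or below the observed probability = 0.039062.
Step 5: alpha = 0.1. reject H0.

n_eff = 9, pos = 1, neg = 8, p = 0.039062, reject H0.


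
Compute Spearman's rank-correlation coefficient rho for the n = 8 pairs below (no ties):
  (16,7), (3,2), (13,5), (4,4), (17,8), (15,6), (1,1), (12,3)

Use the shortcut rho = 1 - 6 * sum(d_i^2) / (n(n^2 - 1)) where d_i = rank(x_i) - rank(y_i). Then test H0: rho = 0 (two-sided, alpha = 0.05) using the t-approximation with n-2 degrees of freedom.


Step 1: Rank x and y separately (midranks; no ties here).
rank(x): 16->7, 3->2, 13->5, 4->3, 17->8, 15->6, 1->1, 12->4
rank(y): 7->7, 2->2, 5->5, 4->4, 8->8, 6->6, 1->1, 3->3
Step 2: d_i = R_x(i) - R_y(i); compute d_i^2.
  (7-7)^2=0, (2-2)^2=0, (5-5)^2=0, (3-4)^2=1, (8-8)^2=0, (6-6)^2=0, (1-1)^2=0, (4-3)^2=1
sum(d^2) = 2.
Step 3: rho = 1 - 6*2 / (8*(8^2 - 1)) = 1 - 12/504 = 0.976190.
Step 4: Under H0, t = rho * sqrt((n-2)/(1-rho^2)) = 11.0235 ~ t(6).
Step 5: Two-sided p-value from the t-distribution with 6 df = 0.000033.
Step 6: alpha = 0.05. reject H0.

rho = 0.9762, p = 0.000033, reject H0 at alpha = 0.05.


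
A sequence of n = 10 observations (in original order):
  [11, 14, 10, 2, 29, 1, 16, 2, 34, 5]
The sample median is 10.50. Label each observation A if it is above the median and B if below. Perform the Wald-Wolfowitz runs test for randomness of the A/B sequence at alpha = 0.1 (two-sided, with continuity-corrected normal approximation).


Step 1: Compute median = 10.50; label A = above, B = below.
Labels in order: AABBABABAB  (n_A = 5, n_B = 5)
Step 2: Count runs R = 8.
Step 3: Under H0 (random ordering), E[R] = 2*n_A*n_B/(n_A+n_B) + 1 = 2*5*5/10 + 1 = 6.0000.
        Var[R] = 2*n_A*n_B*(2*n_A*n_B - n_A - n_B) / ((n_A+n_B)^2 * (n_A+n_B-1)) = 2000/900 = 2.2222.
        SD[R] = 1.4907.
Step 4: Continuity-corrected z = (R - 0.5 - E[R]) / SD[R] = (8 - 0.5 - 6.0000) / 1.4907 = 1.0062.
Step 5: Two-sided p-value via normal approximation = 2*(1 - Phi(|z|)) = 0.314305.
Step 6: alpha = 0.1. fail to reject H0.

R = 8, z = 1.0062, p = 0.314305, fail to reject H0.


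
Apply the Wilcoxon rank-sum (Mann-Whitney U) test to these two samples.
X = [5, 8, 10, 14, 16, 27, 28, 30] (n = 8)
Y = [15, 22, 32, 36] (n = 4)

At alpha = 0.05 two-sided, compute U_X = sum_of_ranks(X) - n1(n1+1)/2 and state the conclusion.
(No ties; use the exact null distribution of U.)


Step 1: Combine and sort all 12 observations; assign midranks.
sorted (value, group): (5,X), (8,X), (10,X), (14,X), (15,Y), (16,X), (22,Y), (27,X), (28,X), (30,X), (32,Y), (36,Y)
ranks: 5->1, 8->2, 10->3, 14->4, 15->5, 16->6, 22->7, 27->8, 28->9, 30->10, 32->11, 36->12
Step 2: Rank sum for X: R1 = 1 + 2 + 3 + 4 + 6 + 8 + 9 + 10 = 43.
Step 3: U_X = R1 - n1(n1+1)/2 = 43 - 8*9/2 = 43 - 36 = 7.
       U_Y = n1*n2 - U_X = 32 - 7 = 25.
Step 4: No ties, so the exact null distribution of U (based on enumerating the C(12,8) = 495 equally likely rank assignments) gives the two-sided p-value.
Step 5: p-value = 0.153535; compare to alpha = 0.05. fail to reject H0.

U_X = 7, p = 0.153535, fail to reject H0 at alpha = 0.05.


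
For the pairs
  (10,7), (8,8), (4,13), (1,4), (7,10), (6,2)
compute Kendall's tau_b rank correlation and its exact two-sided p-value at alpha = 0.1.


Step 1: Enumerate the 15 unordered pairs (i,j) with i<j and classify each by sign(x_j-x_i) * sign(y_j-y_i).
  (1,2):dx=-2,dy=+1->D; (1,3):dx=-6,dy=+6->D; (1,4):dx=-9,dy=-3->C; (1,5):dx=-3,dy=+3->D
  (1,6):dx=-4,dy=-5->C; (2,3):dx=-4,dy=+5->D; (2,4):dx=-7,dy=-4->C; (2,5):dx=-1,dy=+2->D
  (2,6):dx=-2,dy=-6->C; (3,4):dx=-3,dy=-9->C; (3,5):dx=+3,dy=-3->D; (3,6):dx=+2,dy=-11->D
  (4,5):dx=+6,dy=+6->C; (4,6):dx=+5,dy=-2->D; (5,6):dx=-1,dy=-8->C
Step 2: C = 7, D = 8, total pairs = 15.
Step 3: tau = (C - D)/(n(n-1)/2) = (7 - 8)/15 = -0.066667.
Step 4: Exact two-sided p-value (enumerate n! = 720 permutations of y under H0): p = 1.000000.
Step 5: alpha = 0.1. fail to reject H0.

tau_b = -0.0667 (C=7, D=8), p = 1.000000, fail to reject H0.


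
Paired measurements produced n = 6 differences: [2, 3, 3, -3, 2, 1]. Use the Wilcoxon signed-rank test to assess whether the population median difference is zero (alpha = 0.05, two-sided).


Step 1: Drop any zero differences (none here) and take |d_i|.
|d| = [2, 3, 3, 3, 2, 1]
Step 2: Midrank |d_i| (ties get averaged ranks).
ranks: |2|->2.5, |3|->5, |3|->5, |3|->5, |2|->2.5, |1|->1
Step 3: Attach original signs; sum ranks with positive sign and with negative sign.
W+ = 2.5 + 5 + 5 + 2.5 + 1 = 16
W- = 5 = 5
(Check: W+ + W- = 21 should equal n(n+1)/2 = 21.)
Step 4: Test statistic W = min(W+, W-) = 5.
Step 5: Ties in |d|, so use the tie-corrected normal approximation.
        E[W] = n(n+1)/4 = 6*7/4 = 10.5.
        Tie groups: |d|=2 (t=2), |d|=3 (t=3); sum(t^3 - t) = 30.
        Var[W] = n(n+1)(2n+1)/24 - sum(t^3-t)/48 = 546/24 - 30/48 = 22.125.
        z = (W - E[W]) / sqrt(Var[W]) = (5 - 10.5) / 4.7037 = -1.1693.
        Two-sided p = 2*Phi(z) = 0.242288.
Step 6: alpha = 0.05. fail to reject H0.

W+ = 16, W- = 5, W = min = 5, p = 0.242288, fail to reject H0.


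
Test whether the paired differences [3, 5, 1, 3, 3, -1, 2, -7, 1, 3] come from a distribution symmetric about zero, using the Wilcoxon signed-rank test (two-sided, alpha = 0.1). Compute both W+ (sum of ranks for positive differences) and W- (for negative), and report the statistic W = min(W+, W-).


Step 1: Drop any zero differences (none here) and take |d_i|.
|d| = [3, 5, 1, 3, 3, 1, 2, 7, 1, 3]
Step 2: Midrank |d_i| (ties get averaged ranks).
ranks: |3|->6.5, |5|->9, |1|->2, |3|->6.5, |3|->6.5, |1|->2, |2|->4, |7|->10, |1|->2, |3|->6.5
Step 3: Attach original signs; sum ranks with positive sign and with negative sign.
W+ = 6.5 + 9 + 2 + 6.5 + 6.5 + 4 + 2 + 6.5 = 43
W- = 2 + 10 = 12
(Check: W+ + W- = 55 should equal n(n+1)/2 = 55.)
Step 4: Test statistic W = min(W+, W-) = 12.
Step 5: Ties in |d|, so use the tie-corrected normal approximation.
        E[W] = n(n+1)/4 = 10*11/4 = 27.5.
        Tie groups: |d|=1 (t=3), |d|=3 (t=4); sum(t^3 - t) = 84.
        Var[W] = n(n+1)(2n+1)/24 - sum(t^3-t)/48 = 2310/24 - 84/48 = 94.5.
        z = (W - E[W]) / sqrt(Var[W]) = (12 - 27.5) / 9.7211 = -1.5945.
        Two-sided p = 2*Phi(z) = 0.110831.
Step 6: alpha = 0.1. fail to reject H0.

W+ = 43, W- = 12, W = min = 12, p = 0.110831, fail to reject H0.


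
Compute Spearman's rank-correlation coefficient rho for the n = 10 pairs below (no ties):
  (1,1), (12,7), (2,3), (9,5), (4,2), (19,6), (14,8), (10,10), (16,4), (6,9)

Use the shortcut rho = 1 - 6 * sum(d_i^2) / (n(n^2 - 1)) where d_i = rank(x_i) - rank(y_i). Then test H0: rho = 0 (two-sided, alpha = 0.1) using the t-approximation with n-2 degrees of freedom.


Step 1: Rank x and y separately (midranks; no ties here).
rank(x): 1->1, 12->7, 2->2, 9->5, 4->3, 19->10, 14->8, 10->6, 16->9, 6->4
rank(y): 1->1, 7->7, 3->3, 5->5, 2->2, 6->6, 8->8, 10->10, 4->4, 9->9
Step 2: d_i = R_x(i) - R_y(i); compute d_i^2.
  (1-1)^2=0, (7-7)^2=0, (2-3)^2=1, (5-5)^2=0, (3-2)^2=1, (10-6)^2=16, (8-8)^2=0, (6-10)^2=16, (9-4)^2=25, (4-9)^2=25
sum(d^2) = 84.
Step 3: rho = 1 - 6*84 / (10*(10^2 - 1)) = 1 - 504/990 = 0.490909.
Step 4: Under H0, t = rho * sqrt((n-2)/(1-rho^2)) = 1.5938 ~ t(8).
Step 5: Two-sided p-value from the t-distribution with 8 df = 0.149656.
Step 6: alpha = 0.1. fail to reject H0.

rho = 0.4909, p = 0.149656, fail to reject H0 at alpha = 0.1.


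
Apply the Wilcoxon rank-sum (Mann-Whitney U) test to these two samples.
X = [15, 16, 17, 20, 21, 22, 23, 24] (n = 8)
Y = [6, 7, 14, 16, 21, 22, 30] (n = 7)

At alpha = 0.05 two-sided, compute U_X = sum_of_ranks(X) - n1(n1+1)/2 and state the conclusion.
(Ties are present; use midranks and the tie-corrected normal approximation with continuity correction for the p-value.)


Step 1: Combine and sort all 15 observations; assign midranks.
sorted (value, group): (6,Y), (7,Y), (14,Y), (15,X), (16,X), (16,Y), (17,X), (20,X), (21,X), (21,Y), (22,X), (22,Y), (23,X), (24,X), (30,Y)
ranks: 6->1, 7->2, 14->3, 15->4, 16->5.5, 16->5.5, 17->7, 20->8, 21->9.5, 21->9.5, 22->11.5, 22->11.5, 23->13, 24->14, 30->15
Step 2: Rank sum for X: R1 = 4 + 5.5 + 7 + 8 + 9.5 + 11.5 + 13 + 14 = 72.5.
Step 3: U_X = R1 - n1(n1+1)/2 = 72.5 - 8*9/2 = 72.5 - 36 = 36.5.
       U_Y = n1*n2 - U_X = 56 - 36.5 = 19.5.
Step 4: Ties are present, so use the tie-corrected normal approximation (with continuity correction) for the p-value.
Step 5: p-value = 0.353247; compare to alpha = 0.05. fail to reject H0.

U_X = 36.5, p = 0.353247, fail to reject H0 at alpha = 0.05.


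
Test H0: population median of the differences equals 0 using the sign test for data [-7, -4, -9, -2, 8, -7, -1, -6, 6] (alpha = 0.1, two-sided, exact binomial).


Step 1: Discard zero differences. Original n = 9; n_eff = number of nonzero differences = 9.
Nonzero differences (with sign): -7, -4, -9, -2, +8, -7, -1, -6, +6
Step 2: Count signs: positive = 2, negative = 7.
Step 3: Under H0: P(positive) = 0.5, so the number of positives S ~ Bin(9, 0.5).
Step 4: Two-sided exact p-value = sum of Bin(9,0.5) probabilities at or below the observed probability = 0.179688.
Step 5: alpha = 0.1. fail to reject H0.

n_eff = 9, pos = 2, neg = 7, p = 0.179688, fail to reject H0.


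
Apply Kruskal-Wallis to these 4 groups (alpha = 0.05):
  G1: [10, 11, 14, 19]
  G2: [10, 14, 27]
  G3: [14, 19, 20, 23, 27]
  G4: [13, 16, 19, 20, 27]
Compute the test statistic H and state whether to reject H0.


Step 1: Combine all N = 17 observations and assign midranks.
sorted (value, group, rank): (10,G1,1.5), (10,G2,1.5), (11,G1,3), (13,G4,4), (14,G1,6), (14,G2,6), (14,G3,6), (16,G4,8), (19,G1,10), (19,G3,10), (19,G4,10), (20,G3,12.5), (20,G4,12.5), (23,G3,14), (27,G2,16), (27,G3,16), (27,G4,16)
Step 2: Sum ranks within each group.
R_1 = 20.5 (n_1 = 4)
R_2 = 23.5 (n_2 = 3)
R_3 = 58.5 (n_3 = 5)
R_4 = 50.5 (n_4 = 5)
Step 3: H = 12/(N(N+1)) * sum(R_i^2/n_i) - 3(N+1)
     = 12/(17*18) * (20.5^2/4 + 23.5^2/3 + 58.5^2/5 + 50.5^2/5) - 3*18
     = 0.039216 * 1483.65 - 54
     = 4.182190.
Step 4: Ties present; correction factor C = 1 - 84/(17^3 - 17) = 0.982843. Corrected H = 4.182190 / 0.982843 = 4.255195.
Step 5: Under H0, H ~ chi^2(3); p-value = 0.235194.
Step 6: alpha = 0.05. fail to reject H0.

H = 4.2552, df = 3, p = 0.235194, fail to reject H0.


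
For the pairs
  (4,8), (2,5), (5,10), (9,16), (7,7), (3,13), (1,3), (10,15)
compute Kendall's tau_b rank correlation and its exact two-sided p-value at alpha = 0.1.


Step 1: Enumerate the 28 unordered pairs (i,j) with i<j and classify each by sign(x_j-x_i) * sign(y_j-y_i).
  (1,2):dx=-2,dy=-3->C; (1,3):dx=+1,dy=+2->C; (1,4):dx=+5,dy=+8->C; (1,5):dx=+3,dy=-1->D
  (1,6):dx=-1,dy=+5->D; (1,7):dx=-3,dy=-5->C; (1,8):dx=+6,dy=+7->C; (2,3):dx=+3,dy=+5->C
  (2,4):dx=+7,dy=+11->C; (2,5):dx=+5,dy=+2->C; (2,6):dx=+1,dy=+8->C; (2,7):dx=-1,dy=-2->C
  (2,8):dx=+8,dy=+10->C; (3,4):dx=+4,dy=+6->C; (3,5):dx=+2,dy=-3->D; (3,6):dx=-2,dy=+3->D
  (3,7):dx=-4,dy=-7->C; (3,8):dx=+5,dy=+5->C; (4,5):dx=-2,dy=-9->C; (4,6):dx=-6,dy=-3->C
  (4,7):dx=-8,dy=-13->C; (4,8):dx=+1,dy=-1->D; (5,6):dx=-4,dy=+6->D; (5,7):dx=-6,dy=-4->C
  (5,8):dx=+3,dy=+8->C; (6,7):dx=-2,dy=-10->C; (6,8):dx=+7,dy=+2->C; (7,8):dx=+9,dy=+12->C
Step 2: C = 22, D = 6, total pairs = 28.
Step 3: tau = (C - D)/(n(n-1)/2) = (22 - 6)/28 = 0.571429.
Step 4: Exact two-sided p-value (enumerate n! = 40320 permutations of y under H0): p = 0.061012.
Step 5: alpha = 0.1. reject H0.

tau_b = 0.5714 (C=22, D=6), p = 0.061012, reject H0.


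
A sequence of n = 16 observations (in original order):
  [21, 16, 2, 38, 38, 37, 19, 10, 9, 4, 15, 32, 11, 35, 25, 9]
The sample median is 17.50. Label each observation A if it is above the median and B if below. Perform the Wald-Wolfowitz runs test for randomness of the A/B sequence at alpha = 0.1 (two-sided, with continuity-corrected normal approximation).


Step 1: Compute median = 17.50; label A = above, B = below.
Labels in order: ABBAAAABBBBABAAB  (n_A = 8, n_B = 8)
Step 2: Count runs R = 8.
Step 3: Under H0 (random ordering), E[R] = 2*n_A*n_B/(n_A+n_B) + 1 = 2*8*8/16 + 1 = 9.0000.
        Var[R] = 2*n_A*n_B*(2*n_A*n_B - n_A - n_B) / ((n_A+n_B)^2 * (n_A+n_B-1)) = 14336/3840 = 3.7333.
        SD[R] = 1.9322.
Step 4: Continuity-corrected z = (R + 0.5 - E[R]) / SD[R] = (8 + 0.5 - 9.0000) / 1.9322 = -0.2588.
Step 5: Two-sided p-value via normal approximation = 2*(1 - Phi(|z|)) = 0.795809.
Step 6: alpha = 0.1. fail to reject H0.

R = 8, z = -0.2588, p = 0.795809, fail to reject H0.


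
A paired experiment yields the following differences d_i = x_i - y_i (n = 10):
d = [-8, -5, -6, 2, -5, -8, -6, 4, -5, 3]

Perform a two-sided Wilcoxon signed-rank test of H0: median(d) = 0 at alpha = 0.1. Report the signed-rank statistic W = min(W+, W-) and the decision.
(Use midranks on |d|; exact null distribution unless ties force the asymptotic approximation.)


Step 1: Drop any zero differences (none here) and take |d_i|.
|d| = [8, 5, 6, 2, 5, 8, 6, 4, 5, 3]
Step 2: Midrank |d_i| (ties get averaged ranks).
ranks: |8|->9.5, |5|->5, |6|->7.5, |2|->1, |5|->5, |8|->9.5, |6|->7.5, |4|->3, |5|->5, |3|->2
Step 3: Attach original signs; sum ranks with positive sign and with negative sign.
W+ = 1 + 3 + 2 = 6
W- = 9.5 + 5 + 7.5 + 5 + 9.5 + 7.5 + 5 = 49
(Check: W+ + W- = 55 should equal n(n+1)/2 = 55.)
Step 4: Test statistic W = min(W+, W-) = 6.
Step 5: Ties in |d|, so use the tie-corrected normal approximation.
        E[W] = n(n+1)/4 = 10*11/4 = 27.5.
        Tie groups: |d|=5 (t=3), |d|=6 (t=2), |d|=8 (t=2); sum(t^3 - t) = 36.
        Var[W] = n(n+1)(2n+1)/24 - sum(t^3-t)/48 = 2310/24 - 36/48 = 95.5.
        z = (W - E[W]) / sqrt(Var[W]) = (6 - 27.5) / 9.7724 = -2.2001.
        Two-sided p = 2*Phi(z) = 0.027802.
Step 6: alpha = 0.1. reject H0.

W+ = 6, W- = 49, W = min = 6, p = 0.027802, reject H0.


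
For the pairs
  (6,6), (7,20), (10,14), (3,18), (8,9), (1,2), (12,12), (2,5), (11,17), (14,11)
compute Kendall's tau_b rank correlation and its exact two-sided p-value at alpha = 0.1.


Step 1: Enumerate the 45 unordered pairs (i,j) with i<j and classify each by sign(x_j-x_i) * sign(y_j-y_i).
  (1,2):dx=+1,dy=+14->C; (1,3):dx=+4,dy=+8->C; (1,4):dx=-3,dy=+12->D; (1,5):dx=+2,dy=+3->C
  (1,6):dx=-5,dy=-4->C; (1,7):dx=+6,dy=+6->C; (1,8):dx=-4,dy=-1->C; (1,9):dx=+5,dy=+11->C
  (1,10):dx=+8,dy=+5->C; (2,3):dx=+3,dy=-6->D; (2,4):dx=-4,dy=-2->C; (2,5):dx=+1,dy=-11->D
  (2,6):dx=-6,dy=-18->C; (2,7):dx=+5,dy=-8->D; (2,8):dx=-5,dy=-15->C; (2,9):dx=+4,dy=-3->D
  (2,10):dx=+7,dy=-9->D; (3,4):dx=-7,dy=+4->D; (3,5):dx=-2,dy=-5->C; (3,6):dx=-9,dy=-12->C
  (3,7):dx=+2,dy=-2->D; (3,8):dx=-8,dy=-9->C; (3,9):dx=+1,dy=+3->C; (3,10):dx=+4,dy=-3->D
  (4,5):dx=+5,dy=-9->D; (4,6):dx=-2,dy=-16->C; (4,7):dx=+9,dy=-6->D; (4,8):dx=-1,dy=-13->C
  (4,9):dx=+8,dy=-1->D; (4,10):dx=+11,dy=-7->D; (5,6):dx=-7,dy=-7->C; (5,7):dx=+4,dy=+3->C
  (5,8):dx=-6,dy=-4->C; (5,9):dx=+3,dy=+8->C; (5,10):dx=+6,dy=+2->C; (6,7):dx=+11,dy=+10->C
  (6,8):dx=+1,dy=+3->C; (6,9):dx=+10,dy=+15->C; (6,10):dx=+13,dy=+9->C; (7,8):dx=-10,dy=-7->C
  (7,9):dx=-1,dy=+5->D; (7,10):dx=+2,dy=-1->D; (8,9):dx=+9,dy=+12->C; (8,10):dx=+12,dy=+6->C
  (9,10):dx=+3,dy=-6->D
Step 2: C = 29, D = 16, total pairs = 45.
Step 3: tau = (C - D)/(n(n-1)/2) = (29 - 16)/45 = 0.288889.
Step 4: Exact two-sided p-value (enumerate n! = 3628800 permutations of y under H0): p = 0.291248.
Step 5: alpha = 0.1. fail to reject H0.

tau_b = 0.2889 (C=29, D=16), p = 0.291248, fail to reject H0.


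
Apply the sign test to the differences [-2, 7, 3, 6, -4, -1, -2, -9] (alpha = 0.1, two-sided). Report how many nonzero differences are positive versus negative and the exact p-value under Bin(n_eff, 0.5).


Step 1: Discard zero differences. Original n = 8; n_eff = number of nonzero differences = 8.
Nonzero differences (with sign): -2, +7, +3, +6, -4, -1, -2, -9
Step 2: Count signs: positive = 3, negative = 5.
Step 3: Under H0: P(positive) = 0.5, so the number of positives S ~ Bin(8, 0.5).
Step 4: Two-sided exact p-value = sum of Bin(8,0.5) probabilities at or below the observed probability = 0.726562.
Step 5: alpha = 0.1. fail to reject H0.

n_eff = 8, pos = 3, neg = 5, p = 0.726562, fail to reject H0.


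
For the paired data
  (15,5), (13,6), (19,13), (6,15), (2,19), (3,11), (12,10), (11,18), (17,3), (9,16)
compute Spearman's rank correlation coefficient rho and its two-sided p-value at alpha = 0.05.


Step 1: Rank x and y separately (midranks; no ties here).
rank(x): 15->8, 13->7, 19->10, 6->3, 2->1, 3->2, 12->6, 11->5, 17->9, 9->4
rank(y): 5->2, 6->3, 13->6, 15->7, 19->10, 11->5, 10->4, 18->9, 3->1, 16->8
Step 2: d_i = R_x(i) - R_y(i); compute d_i^2.
  (8-2)^2=36, (7-3)^2=16, (10-6)^2=16, (3-7)^2=16, (1-10)^2=81, (2-5)^2=9, (6-4)^2=4, (5-9)^2=16, (9-1)^2=64, (4-8)^2=16
sum(d^2) = 274.
Step 3: rho = 1 - 6*274 / (10*(10^2 - 1)) = 1 - 1644/990 = -0.660606.
Step 4: Under H0, t = rho * sqrt((n-2)/(1-rho^2)) = -2.4889 ~ t(8).
Step 5: Two-sided p-value from the t-distribution with 8 df = 0.037588.
Step 6: alpha = 0.05. reject H0.

rho = -0.6606, p = 0.037588, reject H0 at alpha = 0.05.


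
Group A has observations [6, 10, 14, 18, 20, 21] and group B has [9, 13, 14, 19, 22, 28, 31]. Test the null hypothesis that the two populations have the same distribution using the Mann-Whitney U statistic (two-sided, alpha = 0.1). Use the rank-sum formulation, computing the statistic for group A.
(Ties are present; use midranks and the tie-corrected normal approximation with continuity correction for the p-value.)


Step 1: Combine and sort all 13 observations; assign midranks.
sorted (value, group): (6,X), (9,Y), (10,X), (13,Y), (14,X), (14,Y), (18,X), (19,Y), (20,X), (21,X), (22,Y), (28,Y), (31,Y)
ranks: 6->1, 9->2, 10->3, 13->4, 14->5.5, 14->5.5, 18->7, 19->8, 20->9, 21->10, 22->11, 28->12, 31->13
Step 2: Rank sum for X: R1 = 1 + 3 + 5.5 + 7 + 9 + 10 = 35.5.
Step 3: U_X = R1 - n1(n1+1)/2 = 35.5 - 6*7/2 = 35.5 - 21 = 14.5.
       U_Y = n1*n2 - U_X = 42 - 14.5 = 27.5.
Step 4: Ties are present, so use the tie-corrected normal approximation (with continuity correction) for the p-value.
Step 5: p-value = 0.390714; compare to alpha = 0.1. fail to reject H0.

U_X = 14.5, p = 0.390714, fail to reject H0 at alpha = 0.1.


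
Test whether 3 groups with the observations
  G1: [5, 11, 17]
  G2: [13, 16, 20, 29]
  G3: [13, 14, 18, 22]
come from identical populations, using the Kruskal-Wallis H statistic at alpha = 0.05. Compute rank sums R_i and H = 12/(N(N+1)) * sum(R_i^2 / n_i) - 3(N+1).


Step 1: Combine all N = 11 observations and assign midranks.
sorted (value, group, rank): (5,G1,1), (11,G1,2), (13,G2,3.5), (13,G3,3.5), (14,G3,5), (16,G2,6), (17,G1,7), (18,G3,8), (20,G2,9), (22,G3,10), (29,G2,11)
Step 2: Sum ranks within each group.
R_1 = 10 (n_1 = 3)
R_2 = 29.5 (n_2 = 4)
R_3 = 26.5 (n_3 = 4)
Step 3: H = 12/(N(N+1)) * sum(R_i^2/n_i) - 3(N+1)
     = 12/(11*12) * (10^2/3 + 29.5^2/4 + 26.5^2/4) - 3*12
     = 0.090909 * 426.458 - 36
     = 2.768939.
Step 4: Ties present; correction factor C = 1 - 6/(11^3 - 11) = 0.995455. Corrected H = 2.768939 / 0.995455 = 2.781583.
Step 5: Under H0, H ~ chi^2(2); p-value = 0.248878.
Step 6: alpha = 0.05. fail to reject H0.

H = 2.7816, df = 2, p = 0.248878, fail to reject H0.


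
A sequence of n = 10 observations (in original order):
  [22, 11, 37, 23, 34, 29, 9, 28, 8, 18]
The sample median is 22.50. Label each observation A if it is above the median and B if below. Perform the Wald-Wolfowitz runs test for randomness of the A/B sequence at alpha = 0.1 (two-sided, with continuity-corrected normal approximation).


Step 1: Compute median = 22.50; label A = above, B = below.
Labels in order: BBAAAABABB  (n_A = 5, n_B = 5)
Step 2: Count runs R = 5.
Step 3: Under H0 (random ordering), E[R] = 2*n_A*n_B/(n_A+n_B) + 1 = 2*5*5/10 + 1 = 6.0000.
        Var[R] = 2*n_A*n_B*(2*n_A*n_B - n_A - n_B) / ((n_A+n_B)^2 * (n_A+n_B-1)) = 2000/900 = 2.2222.
        SD[R] = 1.4907.
Step 4: Continuity-corrected z = (R + 0.5 - E[R]) / SD[R] = (5 + 0.5 - 6.0000) / 1.4907 = -0.3354.
Step 5: Two-sided p-value via normal approximation = 2*(1 - Phi(|z|)) = 0.737316.
Step 6: alpha = 0.1. fail to reject H0.

R = 5, z = -0.3354, p = 0.737316, fail to reject H0.


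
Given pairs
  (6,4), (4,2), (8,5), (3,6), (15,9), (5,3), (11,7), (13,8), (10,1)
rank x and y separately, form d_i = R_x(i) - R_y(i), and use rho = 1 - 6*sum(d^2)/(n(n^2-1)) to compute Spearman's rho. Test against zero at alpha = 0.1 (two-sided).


Step 1: Rank x and y separately (midranks; no ties here).
rank(x): 6->4, 4->2, 8->5, 3->1, 15->9, 5->3, 11->7, 13->8, 10->6
rank(y): 4->4, 2->2, 5->5, 6->6, 9->9, 3->3, 7->7, 8->8, 1->1
Step 2: d_i = R_x(i) - R_y(i); compute d_i^2.
  (4-4)^2=0, (2-2)^2=0, (5-5)^2=0, (1-6)^2=25, (9-9)^2=0, (3-3)^2=0, (7-7)^2=0, (8-8)^2=0, (6-1)^2=25
sum(d^2) = 50.
Step 3: rho = 1 - 6*50 / (9*(9^2 - 1)) = 1 - 300/720 = 0.583333.
Step 4: Under H0, t = rho * sqrt((n-2)/(1-rho^2)) = 1.9001 ~ t(7).
Step 5: Two-sided p-value from the t-distribution with 7 df = 0.099186.
Step 6: alpha = 0.1. reject H0.

rho = 0.5833, p = 0.099186, reject H0 at alpha = 0.1.


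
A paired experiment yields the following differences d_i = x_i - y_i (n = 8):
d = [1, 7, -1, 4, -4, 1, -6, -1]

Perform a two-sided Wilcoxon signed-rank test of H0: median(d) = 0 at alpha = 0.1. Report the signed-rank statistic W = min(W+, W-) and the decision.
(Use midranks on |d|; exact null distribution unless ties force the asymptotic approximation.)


Step 1: Drop any zero differences (none here) and take |d_i|.
|d| = [1, 7, 1, 4, 4, 1, 6, 1]
Step 2: Midrank |d_i| (ties get averaged ranks).
ranks: |1|->2.5, |7|->8, |1|->2.5, |4|->5.5, |4|->5.5, |1|->2.5, |6|->7, |1|->2.5
Step 3: Attach original signs; sum ranks with positive sign and with negative sign.
W+ = 2.5 + 8 + 5.5 + 2.5 = 18.5
W- = 2.5 + 5.5 + 7 + 2.5 = 17.5
(Check: W+ + W- = 36 should equal n(n+1)/2 = 36.)
Step 4: Test statistic W = min(W+, W-) = 17.5.
Step 5: Ties in |d|, so use the tie-corrected normal approximation.
        E[W] = n(n+1)/4 = 8*9/4 = 18.
        Tie groups: |d|=1 (t=4), |d|=4 (t=2); sum(t^3 - t) = 66.
        Var[W] = n(n+1)(2n+1)/24 - sum(t^3-t)/48 = 1224/24 - 66/48 = 49.625.
        z = (W - E[W]) / sqrt(Var[W]) = (17.5 - 18) / 7.0445 = -0.0710.
        Two-sided p = 2*Phi(z) = 0.943416.
Step 6: alpha = 0.1. fail to reject H0.

W+ = 18.5, W- = 17.5, W = min = 17.5, p = 0.943416, fail to reject H0.


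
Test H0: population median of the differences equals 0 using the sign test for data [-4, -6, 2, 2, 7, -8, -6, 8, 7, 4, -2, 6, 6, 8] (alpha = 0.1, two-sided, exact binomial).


Step 1: Discard zero differences. Original n = 14; n_eff = number of nonzero differences = 14.
Nonzero differences (with sign): -4, -6, +2, +2, +7, -8, -6, +8, +7, +4, -2, +6, +6, +8
Step 2: Count signs: positive = 9, negative = 5.
Step 3: Under H0: P(positive) = 0.5, so the number of positives S ~ Bin(14, 0.5).
Step 4: Two-sided exact p-value = sum of Bin(14,0.5) probabilities at or below the observed probability = 0.423950.
Step 5: alpha = 0.1. fail to reject H0.

n_eff = 14, pos = 9, neg = 5, p = 0.423950, fail to reject H0.


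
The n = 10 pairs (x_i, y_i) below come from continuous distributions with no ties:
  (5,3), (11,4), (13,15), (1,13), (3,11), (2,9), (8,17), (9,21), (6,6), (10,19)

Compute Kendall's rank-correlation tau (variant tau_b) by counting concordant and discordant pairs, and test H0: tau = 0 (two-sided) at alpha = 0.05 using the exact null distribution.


Step 1: Enumerate the 45 unordered pairs (i,j) with i<j and classify each by sign(x_j-x_i) * sign(y_j-y_i).
  (1,2):dx=+6,dy=+1->C; (1,3):dx=+8,dy=+12->C; (1,4):dx=-4,dy=+10->D; (1,5):dx=-2,dy=+8->D
  (1,6):dx=-3,dy=+6->D; (1,7):dx=+3,dy=+14->C; (1,8):dx=+4,dy=+18->C; (1,9):dx=+1,dy=+3->C
  (1,10):dx=+5,dy=+16->C; (2,3):dx=+2,dy=+11->C; (2,4):dx=-10,dy=+9->D; (2,5):dx=-8,dy=+7->D
  (2,6):dx=-9,dy=+5->D; (2,7):dx=-3,dy=+13->D; (2,8):dx=-2,dy=+17->D; (2,9):dx=-5,dy=+2->D
  (2,10):dx=-1,dy=+15->D; (3,4):dx=-12,dy=-2->C; (3,5):dx=-10,dy=-4->C; (3,6):dx=-11,dy=-6->C
  (3,7):dx=-5,dy=+2->D; (3,8):dx=-4,dy=+6->D; (3,9):dx=-7,dy=-9->C; (3,10):dx=-3,dy=+4->D
  (4,5):dx=+2,dy=-2->D; (4,6):dx=+1,dy=-4->D; (4,7):dx=+7,dy=+4->C; (4,8):dx=+8,dy=+8->C
  (4,9):dx=+5,dy=-7->D; (4,10):dx=+9,dy=+6->C; (5,6):dx=-1,dy=-2->C; (5,7):dx=+5,dy=+6->C
  (5,8):dx=+6,dy=+10->C; (5,9):dx=+3,dy=-5->D; (5,10):dx=+7,dy=+8->C; (6,7):dx=+6,dy=+8->C
  (6,8):dx=+7,dy=+12->C; (6,9):dx=+4,dy=-3->D; (6,10):dx=+8,dy=+10->C; (7,8):dx=+1,dy=+4->C
  (7,9):dx=-2,dy=-11->C; (7,10):dx=+2,dy=+2->C; (8,9):dx=-3,dy=-15->C; (8,10):dx=+1,dy=-2->D
  (9,10):dx=+4,dy=+13->C
Step 2: C = 26, D = 19, total pairs = 45.
Step 3: tau = (C - D)/(n(n-1)/2) = (26 - 19)/45 = 0.155556.
Step 4: Exact two-sided p-value (enumerate n! = 3628800 permutations of y under H0): p = 0.600654.
Step 5: alpha = 0.05. fail to reject H0.

tau_b = 0.1556 (C=26, D=19), p = 0.600654, fail to reject H0.


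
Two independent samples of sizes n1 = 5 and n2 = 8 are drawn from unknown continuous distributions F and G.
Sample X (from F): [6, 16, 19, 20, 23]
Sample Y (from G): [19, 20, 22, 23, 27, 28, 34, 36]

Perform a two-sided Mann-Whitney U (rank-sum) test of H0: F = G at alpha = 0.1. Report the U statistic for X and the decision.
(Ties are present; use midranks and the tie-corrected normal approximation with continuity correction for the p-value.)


Step 1: Combine and sort all 13 observations; assign midranks.
sorted (value, group): (6,X), (16,X), (19,X), (19,Y), (20,X), (20,Y), (22,Y), (23,X), (23,Y), (27,Y), (28,Y), (34,Y), (36,Y)
ranks: 6->1, 16->2, 19->3.5, 19->3.5, 20->5.5, 20->5.5, 22->7, 23->8.5, 23->8.5, 27->10, 28->11, 34->12, 36->13
Step 2: Rank sum for X: R1 = 1 + 2 + 3.5 + 5.5 + 8.5 = 20.5.
Step 3: U_X = R1 - n1(n1+1)/2 = 20.5 - 5*6/2 = 20.5 - 15 = 5.5.
       U_Y = n1*n2 - U_X = 40 - 5.5 = 34.5.
Step 4: Ties are present, so use the tie-corrected normal approximation (with continuity correction) for the p-value.
Step 5: p-value = 0.039601; compare to alpha = 0.1. reject H0.

U_X = 5.5, p = 0.039601, reject H0 at alpha = 0.1.


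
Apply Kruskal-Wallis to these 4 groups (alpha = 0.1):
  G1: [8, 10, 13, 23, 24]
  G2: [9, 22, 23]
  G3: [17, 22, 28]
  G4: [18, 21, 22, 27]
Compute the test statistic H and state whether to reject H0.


Step 1: Combine all N = 15 observations and assign midranks.
sorted (value, group, rank): (8,G1,1), (9,G2,2), (10,G1,3), (13,G1,4), (17,G3,5), (18,G4,6), (21,G4,7), (22,G2,9), (22,G3,9), (22,G4,9), (23,G1,11.5), (23,G2,11.5), (24,G1,13), (27,G4,14), (28,G3,15)
Step 2: Sum ranks within each group.
R_1 = 32.5 (n_1 = 5)
R_2 = 22.5 (n_2 = 3)
R_3 = 29 (n_3 = 3)
R_4 = 36 (n_4 = 4)
Step 3: H = 12/(N(N+1)) * sum(R_i^2/n_i) - 3(N+1)
     = 12/(15*16) * (32.5^2/5 + 22.5^2/3 + 29^2/3 + 36^2/4) - 3*16
     = 0.050000 * 984.333 - 48
     = 1.216667.
Step 4: Ties present; correction factor C = 1 - 30/(15^3 - 15) = 0.991071. Corrected H = 1.216667 / 0.991071 = 1.227628.
Step 5: Under H0, H ~ chi^2(3); p-value = 0.746386.
Step 6: alpha = 0.1. fail to reject H0.

H = 1.2276, df = 3, p = 0.746386, fail to reject H0.
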